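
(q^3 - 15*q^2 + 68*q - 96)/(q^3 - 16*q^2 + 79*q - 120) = (q - 4)/(q - 5)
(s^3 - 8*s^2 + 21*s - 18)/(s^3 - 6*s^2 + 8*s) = (s^2 - 6*s + 9)/(s*(s - 4))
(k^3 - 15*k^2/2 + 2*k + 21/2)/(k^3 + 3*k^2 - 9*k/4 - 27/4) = 2*(k^2 - 6*k - 7)/(2*k^2 + 9*k + 9)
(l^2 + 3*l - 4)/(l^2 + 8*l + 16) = (l - 1)/(l + 4)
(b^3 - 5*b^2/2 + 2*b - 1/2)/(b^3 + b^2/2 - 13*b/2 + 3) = (b^2 - 2*b + 1)/(b^2 + b - 6)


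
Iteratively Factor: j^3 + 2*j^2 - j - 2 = (j + 1)*(j^2 + j - 2) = (j + 1)*(j + 2)*(j - 1)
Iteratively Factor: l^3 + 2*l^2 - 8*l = (l + 4)*(l^2 - 2*l) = l*(l + 4)*(l - 2)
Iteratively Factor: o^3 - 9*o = (o - 3)*(o^2 + 3*o) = o*(o - 3)*(o + 3)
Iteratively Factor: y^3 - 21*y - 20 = (y - 5)*(y^2 + 5*y + 4) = (y - 5)*(y + 4)*(y + 1)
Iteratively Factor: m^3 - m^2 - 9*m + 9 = (m - 3)*(m^2 + 2*m - 3) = (m - 3)*(m + 3)*(m - 1)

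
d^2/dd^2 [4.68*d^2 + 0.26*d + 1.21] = 9.36000000000000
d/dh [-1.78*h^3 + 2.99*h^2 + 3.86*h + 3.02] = -5.34*h^2 + 5.98*h + 3.86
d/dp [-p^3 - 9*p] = -3*p^2 - 9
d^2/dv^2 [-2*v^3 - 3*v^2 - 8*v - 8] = -12*v - 6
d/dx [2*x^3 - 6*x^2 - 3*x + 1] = 6*x^2 - 12*x - 3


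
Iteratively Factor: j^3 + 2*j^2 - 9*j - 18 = (j + 3)*(j^2 - j - 6) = (j - 3)*(j + 3)*(j + 2)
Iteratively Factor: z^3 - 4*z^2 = (z)*(z^2 - 4*z) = z^2*(z - 4)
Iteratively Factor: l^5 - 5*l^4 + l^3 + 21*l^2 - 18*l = (l - 1)*(l^4 - 4*l^3 - 3*l^2 + 18*l) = (l - 3)*(l - 1)*(l^3 - l^2 - 6*l) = (l - 3)^2*(l - 1)*(l^2 + 2*l) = l*(l - 3)^2*(l - 1)*(l + 2)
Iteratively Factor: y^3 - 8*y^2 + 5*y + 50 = (y + 2)*(y^2 - 10*y + 25) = (y - 5)*(y + 2)*(y - 5)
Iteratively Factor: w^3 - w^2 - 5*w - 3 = (w + 1)*(w^2 - 2*w - 3) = (w + 1)^2*(w - 3)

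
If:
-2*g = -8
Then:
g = 4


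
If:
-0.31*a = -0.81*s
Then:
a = 2.61290322580645*s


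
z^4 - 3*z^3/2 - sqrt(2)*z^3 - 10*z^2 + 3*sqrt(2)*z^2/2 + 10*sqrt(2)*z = z*(z - 4)*(z + 5/2)*(z - sqrt(2))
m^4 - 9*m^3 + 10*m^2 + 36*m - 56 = (m - 7)*(m - 2)^2*(m + 2)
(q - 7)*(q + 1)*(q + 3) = q^3 - 3*q^2 - 25*q - 21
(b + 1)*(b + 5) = b^2 + 6*b + 5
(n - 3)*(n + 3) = n^2 - 9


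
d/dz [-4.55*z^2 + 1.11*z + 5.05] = 1.11 - 9.1*z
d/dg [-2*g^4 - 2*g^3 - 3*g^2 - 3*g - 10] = -8*g^3 - 6*g^2 - 6*g - 3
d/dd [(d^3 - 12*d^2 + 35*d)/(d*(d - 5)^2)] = 2/(d^2 - 10*d + 25)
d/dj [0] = 0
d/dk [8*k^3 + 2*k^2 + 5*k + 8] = 24*k^2 + 4*k + 5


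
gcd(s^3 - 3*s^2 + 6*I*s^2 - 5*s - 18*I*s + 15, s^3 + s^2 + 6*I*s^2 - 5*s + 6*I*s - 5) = s^2 + 6*I*s - 5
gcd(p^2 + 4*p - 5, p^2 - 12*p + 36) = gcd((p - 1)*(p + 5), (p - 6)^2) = 1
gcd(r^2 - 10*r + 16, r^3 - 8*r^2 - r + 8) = r - 8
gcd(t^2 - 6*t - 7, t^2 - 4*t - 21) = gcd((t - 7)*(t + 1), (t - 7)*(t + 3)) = t - 7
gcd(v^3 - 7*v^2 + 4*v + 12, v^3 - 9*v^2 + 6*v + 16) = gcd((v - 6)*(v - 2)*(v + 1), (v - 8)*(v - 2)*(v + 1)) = v^2 - v - 2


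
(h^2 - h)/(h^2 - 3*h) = (h - 1)/(h - 3)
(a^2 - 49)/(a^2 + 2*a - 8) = (a^2 - 49)/(a^2 + 2*a - 8)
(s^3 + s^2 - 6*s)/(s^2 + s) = (s^2 + s - 6)/(s + 1)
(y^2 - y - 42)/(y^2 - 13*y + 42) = (y + 6)/(y - 6)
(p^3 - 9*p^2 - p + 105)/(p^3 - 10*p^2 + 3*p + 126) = (p - 5)/(p - 6)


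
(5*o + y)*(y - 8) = 5*o*y - 40*o + y^2 - 8*y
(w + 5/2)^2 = w^2 + 5*w + 25/4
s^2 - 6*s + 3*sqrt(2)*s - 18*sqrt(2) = (s - 6)*(s + 3*sqrt(2))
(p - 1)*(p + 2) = p^2 + p - 2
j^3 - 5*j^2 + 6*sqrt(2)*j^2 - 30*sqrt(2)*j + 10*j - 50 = (j - 5)*(j + sqrt(2))*(j + 5*sqrt(2))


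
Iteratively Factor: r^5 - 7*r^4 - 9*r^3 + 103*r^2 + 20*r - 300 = (r - 5)*(r^4 - 2*r^3 - 19*r^2 + 8*r + 60) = (r - 5)^2*(r^3 + 3*r^2 - 4*r - 12) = (r - 5)^2*(r + 3)*(r^2 - 4) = (r - 5)^2*(r - 2)*(r + 3)*(r + 2)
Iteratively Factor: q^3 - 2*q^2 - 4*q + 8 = (q + 2)*(q^2 - 4*q + 4) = (q - 2)*(q + 2)*(q - 2)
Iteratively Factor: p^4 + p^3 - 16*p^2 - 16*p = (p + 1)*(p^3 - 16*p) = p*(p + 1)*(p^2 - 16) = p*(p + 1)*(p + 4)*(p - 4)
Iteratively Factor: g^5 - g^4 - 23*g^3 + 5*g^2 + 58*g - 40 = (g - 1)*(g^4 - 23*g^2 - 18*g + 40) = (g - 1)*(g + 4)*(g^3 - 4*g^2 - 7*g + 10) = (g - 1)^2*(g + 4)*(g^2 - 3*g - 10) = (g - 1)^2*(g + 2)*(g + 4)*(g - 5)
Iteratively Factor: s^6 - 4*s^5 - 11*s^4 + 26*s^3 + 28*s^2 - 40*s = (s)*(s^5 - 4*s^4 - 11*s^3 + 26*s^2 + 28*s - 40) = s*(s + 2)*(s^4 - 6*s^3 + s^2 + 24*s - 20) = s*(s - 5)*(s + 2)*(s^3 - s^2 - 4*s + 4) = s*(s - 5)*(s - 1)*(s + 2)*(s^2 - 4) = s*(s - 5)*(s - 2)*(s - 1)*(s + 2)*(s + 2)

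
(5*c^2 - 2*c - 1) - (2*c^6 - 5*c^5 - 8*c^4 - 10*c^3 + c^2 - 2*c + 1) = -2*c^6 + 5*c^5 + 8*c^4 + 10*c^3 + 4*c^2 - 2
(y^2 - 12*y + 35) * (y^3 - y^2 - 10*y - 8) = y^5 - 13*y^4 + 37*y^3 + 77*y^2 - 254*y - 280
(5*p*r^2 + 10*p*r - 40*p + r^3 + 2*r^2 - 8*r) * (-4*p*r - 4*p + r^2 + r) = -20*p^2*r^3 - 60*p^2*r^2 + 120*p^2*r + 160*p^2 + p*r^4 + 3*p*r^3 - 6*p*r^2 - 8*p*r + r^5 + 3*r^4 - 6*r^3 - 8*r^2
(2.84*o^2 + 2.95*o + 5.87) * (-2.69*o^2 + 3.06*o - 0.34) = -7.6396*o^4 + 0.7549*o^3 - 7.7289*o^2 + 16.9592*o - 1.9958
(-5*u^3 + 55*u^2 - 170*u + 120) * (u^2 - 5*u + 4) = -5*u^5 + 80*u^4 - 465*u^3 + 1190*u^2 - 1280*u + 480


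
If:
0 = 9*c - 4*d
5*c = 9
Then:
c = 9/5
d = 81/20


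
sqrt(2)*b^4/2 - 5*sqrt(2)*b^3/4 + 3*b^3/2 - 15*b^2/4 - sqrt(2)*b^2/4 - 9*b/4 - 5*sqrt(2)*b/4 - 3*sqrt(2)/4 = (b - 3)*(b + 1/2)*(b + sqrt(2))*(sqrt(2)*b/2 + 1/2)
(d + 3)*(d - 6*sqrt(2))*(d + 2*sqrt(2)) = d^3 - 4*sqrt(2)*d^2 + 3*d^2 - 24*d - 12*sqrt(2)*d - 72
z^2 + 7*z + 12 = (z + 3)*(z + 4)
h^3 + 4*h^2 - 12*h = h*(h - 2)*(h + 6)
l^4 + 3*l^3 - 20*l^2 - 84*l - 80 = (l - 5)*(l + 2)^2*(l + 4)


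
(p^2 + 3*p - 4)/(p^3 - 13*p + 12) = 1/(p - 3)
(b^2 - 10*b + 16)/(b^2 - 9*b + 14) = (b - 8)/(b - 7)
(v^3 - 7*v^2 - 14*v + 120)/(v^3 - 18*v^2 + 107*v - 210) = (v + 4)/(v - 7)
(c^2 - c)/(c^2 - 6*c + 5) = c/(c - 5)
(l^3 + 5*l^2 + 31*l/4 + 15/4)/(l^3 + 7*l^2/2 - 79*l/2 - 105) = (l^2 + 5*l/2 + 3/2)/(l^2 + l - 42)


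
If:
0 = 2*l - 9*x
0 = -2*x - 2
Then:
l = -9/2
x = -1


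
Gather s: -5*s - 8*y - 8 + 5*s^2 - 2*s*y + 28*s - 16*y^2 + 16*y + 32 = 5*s^2 + s*(23 - 2*y) - 16*y^2 + 8*y + 24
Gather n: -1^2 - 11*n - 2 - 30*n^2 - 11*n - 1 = -30*n^2 - 22*n - 4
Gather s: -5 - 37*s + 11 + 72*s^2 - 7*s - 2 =72*s^2 - 44*s + 4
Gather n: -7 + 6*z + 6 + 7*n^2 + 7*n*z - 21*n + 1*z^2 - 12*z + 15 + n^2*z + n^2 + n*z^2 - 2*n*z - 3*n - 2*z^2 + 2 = n^2*(z + 8) + n*(z^2 + 5*z - 24) - z^2 - 6*z + 16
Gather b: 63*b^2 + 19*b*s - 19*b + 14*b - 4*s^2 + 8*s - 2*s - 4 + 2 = 63*b^2 + b*(19*s - 5) - 4*s^2 + 6*s - 2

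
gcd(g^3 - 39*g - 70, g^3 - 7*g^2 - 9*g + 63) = g - 7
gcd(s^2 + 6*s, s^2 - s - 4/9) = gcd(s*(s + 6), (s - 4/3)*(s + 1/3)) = 1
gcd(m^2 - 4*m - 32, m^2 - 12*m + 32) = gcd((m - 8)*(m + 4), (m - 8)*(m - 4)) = m - 8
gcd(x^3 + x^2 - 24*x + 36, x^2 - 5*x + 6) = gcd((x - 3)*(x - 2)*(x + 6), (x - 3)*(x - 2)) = x^2 - 5*x + 6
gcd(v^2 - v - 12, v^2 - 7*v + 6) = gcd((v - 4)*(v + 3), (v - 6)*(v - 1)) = 1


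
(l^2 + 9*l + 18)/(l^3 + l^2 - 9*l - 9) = (l + 6)/(l^2 - 2*l - 3)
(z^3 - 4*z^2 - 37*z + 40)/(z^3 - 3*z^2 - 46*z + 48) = (z + 5)/(z + 6)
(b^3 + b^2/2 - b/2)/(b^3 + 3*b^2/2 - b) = (b + 1)/(b + 2)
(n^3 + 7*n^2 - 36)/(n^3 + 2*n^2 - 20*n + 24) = (n + 3)/(n - 2)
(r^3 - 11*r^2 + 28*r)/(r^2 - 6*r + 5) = r*(r^2 - 11*r + 28)/(r^2 - 6*r + 5)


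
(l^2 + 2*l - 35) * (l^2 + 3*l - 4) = l^4 + 5*l^3 - 33*l^2 - 113*l + 140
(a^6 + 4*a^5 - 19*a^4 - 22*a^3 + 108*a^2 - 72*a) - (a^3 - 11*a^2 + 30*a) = a^6 + 4*a^5 - 19*a^4 - 23*a^3 + 119*a^2 - 102*a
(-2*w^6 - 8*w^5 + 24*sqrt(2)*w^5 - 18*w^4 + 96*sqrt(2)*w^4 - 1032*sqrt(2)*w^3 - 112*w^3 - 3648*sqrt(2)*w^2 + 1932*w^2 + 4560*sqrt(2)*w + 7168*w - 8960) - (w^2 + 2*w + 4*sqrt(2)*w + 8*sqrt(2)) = -2*w^6 - 8*w^5 + 24*sqrt(2)*w^5 - 18*w^4 + 96*sqrt(2)*w^4 - 1032*sqrt(2)*w^3 - 112*w^3 - 3648*sqrt(2)*w^2 + 1931*w^2 + 4556*sqrt(2)*w + 7166*w - 8960 - 8*sqrt(2)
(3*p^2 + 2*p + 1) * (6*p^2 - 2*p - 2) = 18*p^4 + 6*p^3 - 4*p^2 - 6*p - 2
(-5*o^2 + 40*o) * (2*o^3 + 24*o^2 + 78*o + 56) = -10*o^5 - 40*o^4 + 570*o^3 + 2840*o^2 + 2240*o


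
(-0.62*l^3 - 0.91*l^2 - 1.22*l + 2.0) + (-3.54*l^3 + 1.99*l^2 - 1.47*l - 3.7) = -4.16*l^3 + 1.08*l^2 - 2.69*l - 1.7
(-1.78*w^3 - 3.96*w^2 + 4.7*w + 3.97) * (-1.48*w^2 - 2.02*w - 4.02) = 2.6344*w^5 + 9.4564*w^4 + 8.1988*w^3 + 0.549599999999998*w^2 - 26.9134*w - 15.9594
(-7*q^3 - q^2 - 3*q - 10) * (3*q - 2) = -21*q^4 + 11*q^3 - 7*q^2 - 24*q + 20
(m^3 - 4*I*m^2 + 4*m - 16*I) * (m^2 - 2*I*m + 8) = m^5 - 6*I*m^4 + 4*m^3 - 56*I*m^2 - 128*I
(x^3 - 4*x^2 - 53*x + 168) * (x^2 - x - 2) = x^5 - 5*x^4 - 51*x^3 + 229*x^2 - 62*x - 336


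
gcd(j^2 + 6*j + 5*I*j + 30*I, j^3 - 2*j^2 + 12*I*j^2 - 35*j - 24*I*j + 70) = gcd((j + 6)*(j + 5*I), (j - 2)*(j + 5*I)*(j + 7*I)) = j + 5*I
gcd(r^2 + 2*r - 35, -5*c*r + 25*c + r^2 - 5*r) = r - 5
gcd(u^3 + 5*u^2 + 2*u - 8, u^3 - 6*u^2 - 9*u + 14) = u^2 + u - 2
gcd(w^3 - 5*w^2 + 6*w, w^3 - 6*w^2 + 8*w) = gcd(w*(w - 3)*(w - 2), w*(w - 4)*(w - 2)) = w^2 - 2*w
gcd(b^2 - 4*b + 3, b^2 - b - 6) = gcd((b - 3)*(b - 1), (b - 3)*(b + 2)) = b - 3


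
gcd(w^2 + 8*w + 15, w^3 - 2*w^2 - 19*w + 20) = 1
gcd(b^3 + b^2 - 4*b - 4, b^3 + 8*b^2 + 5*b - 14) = b + 2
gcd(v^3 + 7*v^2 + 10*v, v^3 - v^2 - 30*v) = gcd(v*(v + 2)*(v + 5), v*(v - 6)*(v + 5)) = v^2 + 5*v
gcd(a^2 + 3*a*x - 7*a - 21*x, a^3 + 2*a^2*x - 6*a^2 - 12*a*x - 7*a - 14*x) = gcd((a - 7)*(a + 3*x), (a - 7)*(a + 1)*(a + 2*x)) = a - 7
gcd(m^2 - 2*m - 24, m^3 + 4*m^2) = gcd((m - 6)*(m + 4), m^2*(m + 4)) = m + 4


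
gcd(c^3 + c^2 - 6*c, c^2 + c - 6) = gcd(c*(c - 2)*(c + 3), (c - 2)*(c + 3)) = c^2 + c - 6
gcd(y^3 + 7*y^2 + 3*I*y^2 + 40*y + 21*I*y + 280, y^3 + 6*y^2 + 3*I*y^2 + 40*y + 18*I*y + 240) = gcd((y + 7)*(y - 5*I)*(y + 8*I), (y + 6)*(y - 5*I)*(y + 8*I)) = y^2 + 3*I*y + 40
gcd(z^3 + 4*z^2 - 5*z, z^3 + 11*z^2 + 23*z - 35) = z^2 + 4*z - 5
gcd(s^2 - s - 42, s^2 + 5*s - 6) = s + 6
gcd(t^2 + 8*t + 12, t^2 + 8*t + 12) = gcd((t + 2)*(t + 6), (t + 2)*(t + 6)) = t^2 + 8*t + 12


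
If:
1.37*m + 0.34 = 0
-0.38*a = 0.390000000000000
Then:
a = -1.03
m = -0.25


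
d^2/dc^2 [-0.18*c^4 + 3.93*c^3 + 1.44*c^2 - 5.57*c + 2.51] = -2.16*c^2 + 23.58*c + 2.88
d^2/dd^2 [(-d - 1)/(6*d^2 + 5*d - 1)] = -72/(216*d^3 - 108*d^2 + 18*d - 1)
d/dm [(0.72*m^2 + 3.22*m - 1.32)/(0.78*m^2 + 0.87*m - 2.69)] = (-1.8852*m^2 - 1.8144*m - 7.5134)/(0.6084*m^4 + 1.3572*m^3 - 3.4395*m^2 - 4.6806*m + 7.2361)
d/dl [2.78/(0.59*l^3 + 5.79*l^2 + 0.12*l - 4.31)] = (-4.9206*l^2 - 32.1924*l - 0.3336)/(0.59*l^3 + 5.79*l^2 + 0.12*l - 4.31)^2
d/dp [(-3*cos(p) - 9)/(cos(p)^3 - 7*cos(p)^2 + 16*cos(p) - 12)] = 6*(sin(p)^2 - 3*cos(p) + 14)*sin(p)/((cos(p) - 3)^2*(cos(p) - 2)^3)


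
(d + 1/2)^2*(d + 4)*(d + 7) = d^4 + 12*d^3 + 157*d^2/4 + 123*d/4 + 7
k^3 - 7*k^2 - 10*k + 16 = (k - 8)*(k - 1)*(k + 2)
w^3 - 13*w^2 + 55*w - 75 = (w - 5)^2*(w - 3)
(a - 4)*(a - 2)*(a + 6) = a^3 - 28*a + 48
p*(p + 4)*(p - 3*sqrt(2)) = p^3 - 3*sqrt(2)*p^2 + 4*p^2 - 12*sqrt(2)*p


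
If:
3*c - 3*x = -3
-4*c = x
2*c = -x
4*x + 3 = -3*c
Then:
No Solution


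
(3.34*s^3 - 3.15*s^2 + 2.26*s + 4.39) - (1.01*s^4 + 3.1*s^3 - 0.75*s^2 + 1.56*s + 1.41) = -1.01*s^4 + 0.24*s^3 - 2.4*s^2 + 0.7*s + 2.98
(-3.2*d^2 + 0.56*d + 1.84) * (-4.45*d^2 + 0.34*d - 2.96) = 14.24*d^4 - 3.58*d^3 + 1.4744*d^2 - 1.032*d - 5.4464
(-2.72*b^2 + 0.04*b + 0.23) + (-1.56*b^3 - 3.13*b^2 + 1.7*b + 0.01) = -1.56*b^3 - 5.85*b^2 + 1.74*b + 0.24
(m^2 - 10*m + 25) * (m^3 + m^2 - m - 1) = m^5 - 9*m^4 + 14*m^3 + 34*m^2 - 15*m - 25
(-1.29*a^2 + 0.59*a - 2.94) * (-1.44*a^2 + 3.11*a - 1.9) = 1.8576*a^4 - 4.8615*a^3 + 8.5195*a^2 - 10.2644*a + 5.586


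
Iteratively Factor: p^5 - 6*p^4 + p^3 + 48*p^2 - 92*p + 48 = (p - 2)*(p^4 - 4*p^3 - 7*p^2 + 34*p - 24) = (p - 2)*(p + 3)*(p^3 - 7*p^2 + 14*p - 8) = (p - 2)^2*(p + 3)*(p^2 - 5*p + 4) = (p - 4)*(p - 2)^2*(p + 3)*(p - 1)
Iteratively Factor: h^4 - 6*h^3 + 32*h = (h - 4)*(h^3 - 2*h^2 - 8*h) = (h - 4)^2*(h^2 + 2*h) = h*(h - 4)^2*(h + 2)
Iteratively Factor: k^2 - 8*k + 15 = (k - 3)*(k - 5)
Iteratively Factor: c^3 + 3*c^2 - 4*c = (c)*(c^2 + 3*c - 4) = c*(c + 4)*(c - 1)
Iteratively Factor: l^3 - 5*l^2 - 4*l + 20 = (l - 5)*(l^2 - 4) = (l - 5)*(l + 2)*(l - 2)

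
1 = 1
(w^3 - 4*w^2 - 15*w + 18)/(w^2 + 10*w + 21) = (w^2 - 7*w + 6)/(w + 7)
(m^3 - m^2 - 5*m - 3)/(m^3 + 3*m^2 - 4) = (m^3 - m^2 - 5*m - 3)/(m^3 + 3*m^2 - 4)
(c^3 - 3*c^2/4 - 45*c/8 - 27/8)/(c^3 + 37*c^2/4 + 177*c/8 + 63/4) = (4*c^2 - 9*c - 9)/(4*c^2 + 31*c + 42)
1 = 1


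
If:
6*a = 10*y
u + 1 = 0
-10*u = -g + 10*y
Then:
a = 5*y/3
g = 10*y - 10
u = -1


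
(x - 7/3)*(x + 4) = x^2 + 5*x/3 - 28/3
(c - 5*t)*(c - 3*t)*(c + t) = c^3 - 7*c^2*t + 7*c*t^2 + 15*t^3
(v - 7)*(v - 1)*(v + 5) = v^3 - 3*v^2 - 33*v + 35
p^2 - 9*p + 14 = (p - 7)*(p - 2)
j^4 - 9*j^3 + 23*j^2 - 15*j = j*(j - 5)*(j - 3)*(j - 1)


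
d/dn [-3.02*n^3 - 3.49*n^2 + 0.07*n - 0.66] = -9.06*n^2 - 6.98*n + 0.07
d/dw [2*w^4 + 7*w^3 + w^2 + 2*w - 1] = 8*w^3 + 21*w^2 + 2*w + 2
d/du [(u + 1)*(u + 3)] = 2*u + 4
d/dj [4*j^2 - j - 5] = 8*j - 1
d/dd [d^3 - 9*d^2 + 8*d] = 3*d^2 - 18*d + 8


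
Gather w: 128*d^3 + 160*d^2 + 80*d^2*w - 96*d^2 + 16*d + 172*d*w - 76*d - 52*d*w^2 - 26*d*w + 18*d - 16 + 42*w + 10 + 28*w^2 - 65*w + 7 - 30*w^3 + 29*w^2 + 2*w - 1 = 128*d^3 + 64*d^2 - 42*d - 30*w^3 + w^2*(57 - 52*d) + w*(80*d^2 + 146*d - 21)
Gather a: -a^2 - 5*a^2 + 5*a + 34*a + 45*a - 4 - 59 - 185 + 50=-6*a^2 + 84*a - 198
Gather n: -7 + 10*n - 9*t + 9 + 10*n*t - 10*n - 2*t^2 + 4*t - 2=10*n*t - 2*t^2 - 5*t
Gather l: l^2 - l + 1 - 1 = l^2 - l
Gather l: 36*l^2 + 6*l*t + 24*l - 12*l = 36*l^2 + l*(6*t + 12)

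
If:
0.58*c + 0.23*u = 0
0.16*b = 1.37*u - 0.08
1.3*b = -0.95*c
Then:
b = 0.02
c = -0.02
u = 0.06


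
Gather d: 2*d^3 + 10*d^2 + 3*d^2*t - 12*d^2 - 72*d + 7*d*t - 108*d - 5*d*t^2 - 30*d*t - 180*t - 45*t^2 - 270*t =2*d^3 + d^2*(3*t - 2) + d*(-5*t^2 - 23*t - 180) - 45*t^2 - 450*t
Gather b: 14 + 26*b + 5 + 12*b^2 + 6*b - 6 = 12*b^2 + 32*b + 13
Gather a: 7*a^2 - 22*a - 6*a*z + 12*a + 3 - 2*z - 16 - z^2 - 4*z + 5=7*a^2 + a*(-6*z - 10) - z^2 - 6*z - 8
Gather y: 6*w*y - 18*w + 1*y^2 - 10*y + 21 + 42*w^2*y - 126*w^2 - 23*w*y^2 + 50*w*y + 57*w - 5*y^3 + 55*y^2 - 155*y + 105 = -126*w^2 + 39*w - 5*y^3 + y^2*(56 - 23*w) + y*(42*w^2 + 56*w - 165) + 126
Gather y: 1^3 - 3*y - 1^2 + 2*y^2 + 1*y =2*y^2 - 2*y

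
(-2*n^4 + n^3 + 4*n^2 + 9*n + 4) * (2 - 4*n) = 8*n^5 - 8*n^4 - 14*n^3 - 28*n^2 + 2*n + 8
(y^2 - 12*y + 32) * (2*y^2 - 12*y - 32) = 2*y^4 - 36*y^3 + 176*y^2 - 1024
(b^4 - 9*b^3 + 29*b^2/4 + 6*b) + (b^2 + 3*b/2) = b^4 - 9*b^3 + 33*b^2/4 + 15*b/2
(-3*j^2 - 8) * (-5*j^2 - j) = 15*j^4 + 3*j^3 + 40*j^2 + 8*j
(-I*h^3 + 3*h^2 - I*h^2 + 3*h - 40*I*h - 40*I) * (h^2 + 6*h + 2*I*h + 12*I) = -I*h^5 + 5*h^4 - 7*I*h^4 + 35*h^3 - 40*I*h^3 + 110*h^2 - 238*I*h^2 + 560*h - 204*I*h + 480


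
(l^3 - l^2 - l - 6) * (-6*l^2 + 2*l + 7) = -6*l^5 + 8*l^4 + 11*l^3 + 27*l^2 - 19*l - 42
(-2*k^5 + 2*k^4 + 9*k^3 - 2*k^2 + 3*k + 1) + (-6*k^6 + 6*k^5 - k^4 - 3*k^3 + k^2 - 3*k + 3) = -6*k^6 + 4*k^5 + k^4 + 6*k^3 - k^2 + 4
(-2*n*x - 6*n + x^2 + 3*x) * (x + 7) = -2*n*x^2 - 20*n*x - 42*n + x^3 + 10*x^2 + 21*x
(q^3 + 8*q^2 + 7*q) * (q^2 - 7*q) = q^5 + q^4 - 49*q^3 - 49*q^2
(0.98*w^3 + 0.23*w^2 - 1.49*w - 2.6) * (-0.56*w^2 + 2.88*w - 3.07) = -0.5488*w^5 + 2.6936*w^4 - 1.5118*w^3 - 3.5413*w^2 - 2.9137*w + 7.982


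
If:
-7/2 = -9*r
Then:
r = 7/18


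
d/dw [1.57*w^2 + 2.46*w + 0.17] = 3.14*w + 2.46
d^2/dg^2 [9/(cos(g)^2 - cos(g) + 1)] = 9*(4*sin(g)^4 + sin(g)^2 + 19*cos(g)/4 - 3*cos(3*g)/4 - 5)/(sin(g)^2 + cos(g) - 2)^3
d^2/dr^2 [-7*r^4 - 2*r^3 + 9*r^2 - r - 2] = -84*r^2 - 12*r + 18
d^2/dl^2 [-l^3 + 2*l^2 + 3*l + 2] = 4 - 6*l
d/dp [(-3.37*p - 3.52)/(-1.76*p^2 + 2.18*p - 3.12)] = (-5.9312*p^2 - 12.3904*p + 18.188)/(3.0976*p^4 - 7.6736*p^3 + 15.7348*p^2 - 13.6032*p + 9.7344)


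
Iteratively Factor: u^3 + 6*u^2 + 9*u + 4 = (u + 4)*(u^2 + 2*u + 1) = (u + 1)*(u + 4)*(u + 1)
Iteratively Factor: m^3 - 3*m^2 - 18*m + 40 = (m + 4)*(m^2 - 7*m + 10) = (m - 2)*(m + 4)*(m - 5)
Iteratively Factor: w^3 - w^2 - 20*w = (w)*(w^2 - w - 20) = w*(w - 5)*(w + 4)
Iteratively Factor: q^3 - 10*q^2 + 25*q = (q)*(q^2 - 10*q + 25) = q*(q - 5)*(q - 5)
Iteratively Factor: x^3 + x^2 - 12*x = (x - 3)*(x^2 + 4*x) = x*(x - 3)*(x + 4)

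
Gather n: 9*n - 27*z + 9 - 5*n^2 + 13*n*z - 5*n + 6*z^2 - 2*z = -5*n^2 + n*(13*z + 4) + 6*z^2 - 29*z + 9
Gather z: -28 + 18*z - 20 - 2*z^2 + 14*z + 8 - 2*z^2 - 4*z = -4*z^2 + 28*z - 40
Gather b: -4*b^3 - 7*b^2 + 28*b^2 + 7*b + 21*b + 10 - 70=-4*b^3 + 21*b^2 + 28*b - 60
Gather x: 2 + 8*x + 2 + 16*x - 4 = 24*x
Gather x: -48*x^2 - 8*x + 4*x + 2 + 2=-48*x^2 - 4*x + 4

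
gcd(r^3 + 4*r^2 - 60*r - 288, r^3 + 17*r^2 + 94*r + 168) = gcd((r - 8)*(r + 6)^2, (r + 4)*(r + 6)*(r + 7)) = r + 6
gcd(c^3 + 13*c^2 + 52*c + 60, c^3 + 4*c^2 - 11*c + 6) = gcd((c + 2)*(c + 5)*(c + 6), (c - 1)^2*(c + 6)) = c + 6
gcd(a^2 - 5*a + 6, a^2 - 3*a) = a - 3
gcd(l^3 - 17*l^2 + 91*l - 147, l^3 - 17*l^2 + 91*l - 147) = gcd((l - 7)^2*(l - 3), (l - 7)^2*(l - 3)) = l^3 - 17*l^2 + 91*l - 147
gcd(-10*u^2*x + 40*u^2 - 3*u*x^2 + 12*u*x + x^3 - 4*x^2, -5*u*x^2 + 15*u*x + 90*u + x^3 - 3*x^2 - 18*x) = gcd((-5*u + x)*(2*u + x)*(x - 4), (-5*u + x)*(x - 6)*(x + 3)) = -5*u + x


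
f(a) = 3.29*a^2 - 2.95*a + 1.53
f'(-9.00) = -62.17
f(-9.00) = 294.57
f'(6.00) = 36.53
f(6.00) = 102.27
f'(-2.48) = -19.27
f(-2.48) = 29.08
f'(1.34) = 5.87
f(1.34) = 3.48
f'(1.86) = 9.29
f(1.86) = 7.43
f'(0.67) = 1.46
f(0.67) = 1.03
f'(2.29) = 12.12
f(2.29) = 12.03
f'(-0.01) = -3.02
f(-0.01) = 1.56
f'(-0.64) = -7.16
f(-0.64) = 4.77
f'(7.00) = 43.11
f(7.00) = 142.09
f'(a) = 6.58*a - 2.95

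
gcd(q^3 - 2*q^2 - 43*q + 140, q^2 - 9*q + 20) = q^2 - 9*q + 20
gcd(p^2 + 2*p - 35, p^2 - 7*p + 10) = p - 5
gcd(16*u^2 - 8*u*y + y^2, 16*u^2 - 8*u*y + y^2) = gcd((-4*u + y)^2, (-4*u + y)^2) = 16*u^2 - 8*u*y + y^2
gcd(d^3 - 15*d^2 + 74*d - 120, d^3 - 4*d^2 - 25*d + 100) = d^2 - 9*d + 20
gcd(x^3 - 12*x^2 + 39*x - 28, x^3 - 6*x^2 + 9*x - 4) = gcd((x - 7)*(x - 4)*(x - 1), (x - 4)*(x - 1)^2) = x^2 - 5*x + 4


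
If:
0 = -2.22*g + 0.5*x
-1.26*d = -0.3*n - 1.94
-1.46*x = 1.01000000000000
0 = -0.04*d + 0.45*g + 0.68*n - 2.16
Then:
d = 2.35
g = -0.16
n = 3.42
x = -0.69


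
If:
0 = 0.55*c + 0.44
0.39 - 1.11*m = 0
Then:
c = -0.80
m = 0.35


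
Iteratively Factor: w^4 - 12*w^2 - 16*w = (w + 2)*(w^3 - 2*w^2 - 8*w) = (w - 4)*(w + 2)*(w^2 + 2*w) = (w - 4)*(w + 2)^2*(w)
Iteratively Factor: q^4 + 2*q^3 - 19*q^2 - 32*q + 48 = (q + 3)*(q^3 - q^2 - 16*q + 16) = (q + 3)*(q + 4)*(q^2 - 5*q + 4) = (q - 1)*(q + 3)*(q + 4)*(q - 4)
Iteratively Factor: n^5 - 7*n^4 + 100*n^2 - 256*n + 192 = (n - 2)*(n^4 - 5*n^3 - 10*n^2 + 80*n - 96) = (n - 3)*(n - 2)*(n^3 - 2*n^2 - 16*n + 32) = (n - 4)*(n - 3)*(n - 2)*(n^2 + 2*n - 8) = (n - 4)*(n - 3)*(n - 2)*(n + 4)*(n - 2)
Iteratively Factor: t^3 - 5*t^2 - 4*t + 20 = (t - 5)*(t^2 - 4) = (t - 5)*(t + 2)*(t - 2)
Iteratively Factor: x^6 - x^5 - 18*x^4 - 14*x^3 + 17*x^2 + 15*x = (x + 3)*(x^5 - 4*x^4 - 6*x^3 + 4*x^2 + 5*x) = (x + 1)*(x + 3)*(x^4 - 5*x^3 - x^2 + 5*x) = (x + 1)^2*(x + 3)*(x^3 - 6*x^2 + 5*x) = x*(x + 1)^2*(x + 3)*(x^2 - 6*x + 5) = x*(x - 1)*(x + 1)^2*(x + 3)*(x - 5)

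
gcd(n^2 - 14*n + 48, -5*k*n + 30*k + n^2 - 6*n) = n - 6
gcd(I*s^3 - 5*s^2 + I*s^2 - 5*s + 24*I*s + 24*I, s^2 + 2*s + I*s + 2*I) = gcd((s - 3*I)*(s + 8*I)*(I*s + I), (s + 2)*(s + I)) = 1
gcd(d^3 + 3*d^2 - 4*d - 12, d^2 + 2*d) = d + 2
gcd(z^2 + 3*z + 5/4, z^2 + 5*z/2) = z + 5/2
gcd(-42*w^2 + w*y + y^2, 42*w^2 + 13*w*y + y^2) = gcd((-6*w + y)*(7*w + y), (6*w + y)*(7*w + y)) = 7*w + y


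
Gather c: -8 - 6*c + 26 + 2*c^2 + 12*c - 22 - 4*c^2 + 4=-2*c^2 + 6*c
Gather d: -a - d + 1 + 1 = -a - d + 2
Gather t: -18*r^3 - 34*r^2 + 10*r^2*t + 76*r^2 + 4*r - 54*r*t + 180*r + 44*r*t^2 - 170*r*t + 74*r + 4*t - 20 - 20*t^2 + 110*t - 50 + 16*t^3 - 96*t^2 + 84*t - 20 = -18*r^3 + 42*r^2 + 258*r + 16*t^3 + t^2*(44*r - 116) + t*(10*r^2 - 224*r + 198) - 90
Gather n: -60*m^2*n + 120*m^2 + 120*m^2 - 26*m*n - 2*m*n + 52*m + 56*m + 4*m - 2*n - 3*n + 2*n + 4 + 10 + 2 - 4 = 240*m^2 + 112*m + n*(-60*m^2 - 28*m - 3) + 12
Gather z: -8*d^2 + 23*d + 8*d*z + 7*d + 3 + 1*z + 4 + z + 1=-8*d^2 + 30*d + z*(8*d + 2) + 8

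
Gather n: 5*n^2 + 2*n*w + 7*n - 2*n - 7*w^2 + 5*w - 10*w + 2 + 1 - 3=5*n^2 + n*(2*w + 5) - 7*w^2 - 5*w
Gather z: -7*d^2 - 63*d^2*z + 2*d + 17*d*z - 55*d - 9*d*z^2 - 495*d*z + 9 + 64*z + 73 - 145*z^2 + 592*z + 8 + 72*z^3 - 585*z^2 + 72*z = -7*d^2 - 53*d + 72*z^3 + z^2*(-9*d - 730) + z*(-63*d^2 - 478*d + 728) + 90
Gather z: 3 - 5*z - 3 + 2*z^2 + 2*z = 2*z^2 - 3*z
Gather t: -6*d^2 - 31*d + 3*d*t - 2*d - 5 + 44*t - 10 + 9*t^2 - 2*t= -6*d^2 - 33*d + 9*t^2 + t*(3*d + 42) - 15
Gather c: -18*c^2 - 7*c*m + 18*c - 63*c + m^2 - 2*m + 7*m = -18*c^2 + c*(-7*m - 45) + m^2 + 5*m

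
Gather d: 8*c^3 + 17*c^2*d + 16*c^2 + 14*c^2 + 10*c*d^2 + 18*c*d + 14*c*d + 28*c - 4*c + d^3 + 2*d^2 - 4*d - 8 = 8*c^3 + 30*c^2 + 24*c + d^3 + d^2*(10*c + 2) + d*(17*c^2 + 32*c - 4) - 8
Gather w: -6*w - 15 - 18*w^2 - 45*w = -18*w^2 - 51*w - 15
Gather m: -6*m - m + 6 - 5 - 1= -7*m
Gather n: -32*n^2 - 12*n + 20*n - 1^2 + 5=-32*n^2 + 8*n + 4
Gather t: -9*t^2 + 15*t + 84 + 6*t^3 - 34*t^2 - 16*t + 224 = 6*t^3 - 43*t^2 - t + 308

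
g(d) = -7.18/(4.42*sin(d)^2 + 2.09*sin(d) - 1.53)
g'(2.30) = -6.72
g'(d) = -7.18*(-8.84*sin(d)*cos(d) - 2.09*cos(d))/(4.42*sin(d)^2 + 2.09*sin(d) - 1.53)^2 = (63.4712*sin(d) + 15.0062)*cos(d)/(4.42*sin(d)^2 + 2.09*sin(d) - 1.53)^2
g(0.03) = 4.91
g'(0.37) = 918.98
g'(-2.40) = 24.01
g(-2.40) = 7.76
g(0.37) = 36.59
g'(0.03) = 7.89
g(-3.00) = 4.13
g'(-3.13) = -5.91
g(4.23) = -82.24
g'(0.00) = 6.41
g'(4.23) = 2508.78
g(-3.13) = 4.62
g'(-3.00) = -1.99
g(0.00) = 4.69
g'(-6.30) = 5.70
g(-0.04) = 4.47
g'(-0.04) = 4.83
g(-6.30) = 4.59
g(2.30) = -2.89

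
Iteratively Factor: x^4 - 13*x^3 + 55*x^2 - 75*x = (x - 5)*(x^3 - 8*x^2 + 15*x) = x*(x - 5)*(x^2 - 8*x + 15) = x*(x - 5)*(x - 3)*(x - 5)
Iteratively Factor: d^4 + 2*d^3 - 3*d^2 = (d + 3)*(d^3 - d^2) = d*(d + 3)*(d^2 - d) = d*(d - 1)*(d + 3)*(d)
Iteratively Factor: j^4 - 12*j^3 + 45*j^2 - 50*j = (j - 5)*(j^3 - 7*j^2 + 10*j) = j*(j - 5)*(j^2 - 7*j + 10) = j*(j - 5)^2*(j - 2)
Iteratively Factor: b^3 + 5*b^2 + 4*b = (b)*(b^2 + 5*b + 4) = b*(b + 4)*(b + 1)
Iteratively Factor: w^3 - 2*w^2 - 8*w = (w - 4)*(w^2 + 2*w) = (w - 4)*(w + 2)*(w)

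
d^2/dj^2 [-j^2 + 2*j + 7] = -2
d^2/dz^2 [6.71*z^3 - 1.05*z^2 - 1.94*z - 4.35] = 40.26*z - 2.1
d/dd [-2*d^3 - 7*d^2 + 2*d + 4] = -6*d^2 - 14*d + 2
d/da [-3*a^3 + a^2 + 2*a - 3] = -9*a^2 + 2*a + 2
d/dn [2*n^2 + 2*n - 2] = 4*n + 2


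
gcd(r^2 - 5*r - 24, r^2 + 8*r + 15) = r + 3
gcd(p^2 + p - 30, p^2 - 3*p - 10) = p - 5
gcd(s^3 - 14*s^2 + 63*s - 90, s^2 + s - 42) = s - 6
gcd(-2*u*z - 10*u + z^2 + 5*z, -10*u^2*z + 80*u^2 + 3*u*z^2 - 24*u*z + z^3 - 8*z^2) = -2*u + z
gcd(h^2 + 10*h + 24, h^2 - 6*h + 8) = 1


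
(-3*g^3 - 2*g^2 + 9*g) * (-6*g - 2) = 18*g^4 + 18*g^3 - 50*g^2 - 18*g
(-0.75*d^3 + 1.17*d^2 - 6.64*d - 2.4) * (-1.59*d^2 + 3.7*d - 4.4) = 1.1925*d^5 - 4.6353*d^4 + 18.1866*d^3 - 25.9*d^2 + 20.336*d + 10.56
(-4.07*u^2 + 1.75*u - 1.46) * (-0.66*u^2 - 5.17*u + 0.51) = 2.6862*u^4 + 19.8869*u^3 - 10.1596*u^2 + 8.4407*u - 0.7446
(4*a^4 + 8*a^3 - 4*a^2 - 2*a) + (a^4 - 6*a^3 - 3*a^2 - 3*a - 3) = 5*a^4 + 2*a^3 - 7*a^2 - 5*a - 3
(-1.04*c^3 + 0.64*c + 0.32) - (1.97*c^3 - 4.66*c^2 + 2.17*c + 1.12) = -3.01*c^3 + 4.66*c^2 - 1.53*c - 0.8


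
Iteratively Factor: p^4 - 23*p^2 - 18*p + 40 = (p + 2)*(p^3 - 2*p^2 - 19*p + 20) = (p + 2)*(p + 4)*(p^2 - 6*p + 5) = (p - 5)*(p + 2)*(p + 4)*(p - 1)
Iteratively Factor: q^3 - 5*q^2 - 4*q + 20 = (q + 2)*(q^2 - 7*q + 10) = (q - 5)*(q + 2)*(q - 2)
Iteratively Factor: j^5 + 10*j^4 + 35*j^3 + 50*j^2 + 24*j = (j + 4)*(j^4 + 6*j^3 + 11*j^2 + 6*j) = (j + 2)*(j + 4)*(j^3 + 4*j^2 + 3*j) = (j + 2)*(j + 3)*(j + 4)*(j^2 + j) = (j + 1)*(j + 2)*(j + 3)*(j + 4)*(j)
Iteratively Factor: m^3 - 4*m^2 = (m)*(m^2 - 4*m) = m^2*(m - 4)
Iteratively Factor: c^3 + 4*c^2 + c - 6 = (c + 3)*(c^2 + c - 2) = (c - 1)*(c + 3)*(c + 2)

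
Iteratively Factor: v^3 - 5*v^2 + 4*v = (v - 4)*(v^2 - v) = v*(v - 4)*(v - 1)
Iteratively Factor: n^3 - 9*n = (n + 3)*(n^2 - 3*n) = (n - 3)*(n + 3)*(n)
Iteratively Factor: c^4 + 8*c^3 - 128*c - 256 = (c + 4)*(c^3 + 4*c^2 - 16*c - 64) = (c + 4)^2*(c^2 - 16) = (c + 4)^3*(c - 4)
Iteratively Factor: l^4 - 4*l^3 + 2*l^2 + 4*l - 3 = (l - 3)*(l^3 - l^2 - l + 1) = (l - 3)*(l + 1)*(l^2 - 2*l + 1) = (l - 3)*(l - 1)*(l + 1)*(l - 1)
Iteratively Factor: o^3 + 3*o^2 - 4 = (o - 1)*(o^2 + 4*o + 4) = (o - 1)*(o + 2)*(o + 2)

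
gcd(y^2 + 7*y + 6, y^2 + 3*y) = 1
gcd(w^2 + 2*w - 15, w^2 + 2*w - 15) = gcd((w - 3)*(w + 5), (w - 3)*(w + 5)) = w^2 + 2*w - 15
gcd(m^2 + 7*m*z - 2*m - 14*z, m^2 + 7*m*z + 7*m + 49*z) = m + 7*z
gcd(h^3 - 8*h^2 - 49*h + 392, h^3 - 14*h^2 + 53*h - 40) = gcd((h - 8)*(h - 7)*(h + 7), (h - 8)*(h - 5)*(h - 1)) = h - 8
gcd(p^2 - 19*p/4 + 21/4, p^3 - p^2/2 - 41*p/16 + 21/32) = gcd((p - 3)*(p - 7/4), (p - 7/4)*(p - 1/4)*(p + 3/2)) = p - 7/4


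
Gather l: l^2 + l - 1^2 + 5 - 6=l^2 + l - 2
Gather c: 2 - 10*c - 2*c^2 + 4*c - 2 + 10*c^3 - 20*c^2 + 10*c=10*c^3 - 22*c^2 + 4*c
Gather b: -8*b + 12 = 12 - 8*b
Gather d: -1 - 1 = -2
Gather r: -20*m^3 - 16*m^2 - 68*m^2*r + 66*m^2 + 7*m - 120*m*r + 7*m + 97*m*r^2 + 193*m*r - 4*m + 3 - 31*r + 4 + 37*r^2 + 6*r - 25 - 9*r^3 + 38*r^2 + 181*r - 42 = -20*m^3 + 50*m^2 + 10*m - 9*r^3 + r^2*(97*m + 75) + r*(-68*m^2 + 73*m + 156) - 60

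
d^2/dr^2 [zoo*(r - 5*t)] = 0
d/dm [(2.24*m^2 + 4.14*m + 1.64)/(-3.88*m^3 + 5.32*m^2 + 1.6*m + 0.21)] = (8.6912*m^4 + 32.1264*m^3 + 0.648799999999998*m^2 - 16.5088*m - 1.7546)/(15.0544*m^6 - 41.2832*m^5 + 15.8864*m^4 + 15.3944*m^3 + 4.7944*m^2 + 0.672*m + 0.0441)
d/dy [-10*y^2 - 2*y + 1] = -20*y - 2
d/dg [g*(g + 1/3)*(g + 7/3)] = 3*g^2 + 16*g/3 + 7/9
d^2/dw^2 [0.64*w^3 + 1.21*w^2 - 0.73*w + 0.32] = 3.84*w + 2.42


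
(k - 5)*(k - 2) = k^2 - 7*k + 10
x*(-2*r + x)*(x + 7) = -2*r*x^2 - 14*r*x + x^3 + 7*x^2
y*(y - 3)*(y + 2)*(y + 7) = y^4 + 6*y^3 - 13*y^2 - 42*y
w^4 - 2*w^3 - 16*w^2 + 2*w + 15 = (w - 5)*(w - 1)*(w + 1)*(w + 3)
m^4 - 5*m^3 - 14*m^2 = m^2*(m - 7)*(m + 2)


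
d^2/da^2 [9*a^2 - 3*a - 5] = 18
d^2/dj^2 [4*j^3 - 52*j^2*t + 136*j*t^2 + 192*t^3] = 24*j - 104*t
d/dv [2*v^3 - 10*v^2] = 2*v*(3*v - 10)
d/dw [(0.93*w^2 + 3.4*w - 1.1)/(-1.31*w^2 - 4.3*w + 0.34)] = (0.455*w^2 - 2.2496*w - 3.574)/(1.7161*w^4 + 11.266*w^3 + 17.5992*w^2 - 2.924*w + 0.1156)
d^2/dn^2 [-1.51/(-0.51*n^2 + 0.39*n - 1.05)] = (-0.785502*n^2 + 0.600678*n + 1.51*(1.02*n - 0.39)*(2.04*n - 0.78) - 1.61721)/(0.51*n^2 - 0.39*n + 1.05)^3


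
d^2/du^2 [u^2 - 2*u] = 2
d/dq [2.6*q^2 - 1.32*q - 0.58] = 5.2*q - 1.32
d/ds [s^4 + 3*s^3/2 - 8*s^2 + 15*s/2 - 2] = 4*s^3 + 9*s^2/2 - 16*s + 15/2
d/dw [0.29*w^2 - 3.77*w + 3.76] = 0.58*w - 3.77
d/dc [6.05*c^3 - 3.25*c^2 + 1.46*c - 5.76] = 18.15*c^2 - 6.5*c + 1.46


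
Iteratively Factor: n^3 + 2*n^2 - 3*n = (n + 3)*(n^2 - n) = (n - 1)*(n + 3)*(n)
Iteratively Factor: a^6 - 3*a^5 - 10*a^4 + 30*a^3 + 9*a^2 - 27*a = (a - 3)*(a^5 - 10*a^3 + 9*a) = (a - 3)*(a - 1)*(a^4 + a^3 - 9*a^2 - 9*a) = (a - 3)^2*(a - 1)*(a^3 + 4*a^2 + 3*a) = (a - 3)^2*(a - 1)*(a + 1)*(a^2 + 3*a) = a*(a - 3)^2*(a - 1)*(a + 1)*(a + 3)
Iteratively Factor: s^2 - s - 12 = (s - 4)*(s + 3)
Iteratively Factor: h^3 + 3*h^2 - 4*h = (h)*(h^2 + 3*h - 4) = h*(h + 4)*(h - 1)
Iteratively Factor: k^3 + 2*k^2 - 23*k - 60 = (k - 5)*(k^2 + 7*k + 12) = (k - 5)*(k + 4)*(k + 3)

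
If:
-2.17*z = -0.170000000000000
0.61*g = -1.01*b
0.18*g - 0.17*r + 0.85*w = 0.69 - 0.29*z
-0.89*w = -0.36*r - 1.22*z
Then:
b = 1.44186224177973*w - 2.08751521593532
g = 3.45637765261421 - 2.38734567901235*w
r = 2.47222222222222*w - 0.265488991295443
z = 0.08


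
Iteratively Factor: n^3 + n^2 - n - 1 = (n + 1)*(n^2 - 1) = (n - 1)*(n + 1)*(n + 1)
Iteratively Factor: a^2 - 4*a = (a - 4)*(a)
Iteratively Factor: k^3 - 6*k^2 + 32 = (k - 4)*(k^2 - 2*k - 8) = (k - 4)*(k + 2)*(k - 4)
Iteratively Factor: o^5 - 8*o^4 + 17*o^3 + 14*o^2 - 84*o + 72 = (o - 3)*(o^4 - 5*o^3 + 2*o^2 + 20*o - 24) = (o - 3)*(o - 2)*(o^3 - 3*o^2 - 4*o + 12) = (o - 3)^2*(o - 2)*(o^2 - 4) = (o - 3)^2*(o - 2)*(o + 2)*(o - 2)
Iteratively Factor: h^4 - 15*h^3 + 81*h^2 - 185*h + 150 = (h - 5)*(h^3 - 10*h^2 + 31*h - 30) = (h - 5)^2*(h^2 - 5*h + 6) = (h - 5)^2*(h - 2)*(h - 3)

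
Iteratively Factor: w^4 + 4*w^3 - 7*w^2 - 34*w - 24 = (w + 2)*(w^3 + 2*w^2 - 11*w - 12) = (w - 3)*(w + 2)*(w^2 + 5*w + 4) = (w - 3)*(w + 1)*(w + 2)*(w + 4)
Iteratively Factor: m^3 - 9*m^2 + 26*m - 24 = (m - 2)*(m^2 - 7*m + 12) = (m - 4)*(m - 2)*(m - 3)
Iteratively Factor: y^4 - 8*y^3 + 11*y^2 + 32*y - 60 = (y - 2)*(y^3 - 6*y^2 - y + 30) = (y - 3)*(y - 2)*(y^2 - 3*y - 10) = (y - 3)*(y - 2)*(y + 2)*(y - 5)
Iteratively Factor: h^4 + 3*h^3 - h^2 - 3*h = (h + 3)*(h^3 - h) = (h + 1)*(h + 3)*(h^2 - h) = h*(h + 1)*(h + 3)*(h - 1)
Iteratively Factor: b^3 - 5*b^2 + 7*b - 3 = (b - 1)*(b^2 - 4*b + 3) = (b - 3)*(b - 1)*(b - 1)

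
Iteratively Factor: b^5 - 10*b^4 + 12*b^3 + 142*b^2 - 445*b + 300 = (b + 4)*(b^4 - 14*b^3 + 68*b^2 - 130*b + 75) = (b - 5)*(b + 4)*(b^3 - 9*b^2 + 23*b - 15) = (b - 5)*(b - 1)*(b + 4)*(b^2 - 8*b + 15) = (b - 5)^2*(b - 1)*(b + 4)*(b - 3)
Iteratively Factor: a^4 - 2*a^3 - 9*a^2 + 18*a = (a + 3)*(a^3 - 5*a^2 + 6*a) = a*(a + 3)*(a^2 - 5*a + 6) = a*(a - 2)*(a + 3)*(a - 3)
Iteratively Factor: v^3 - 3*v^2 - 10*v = (v - 5)*(v^2 + 2*v) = v*(v - 5)*(v + 2)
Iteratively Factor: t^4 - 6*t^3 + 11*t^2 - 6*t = (t - 2)*(t^3 - 4*t^2 + 3*t) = (t - 3)*(t - 2)*(t^2 - t) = t*(t - 3)*(t - 2)*(t - 1)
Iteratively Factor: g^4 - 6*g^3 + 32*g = (g + 2)*(g^3 - 8*g^2 + 16*g) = (g - 4)*(g + 2)*(g^2 - 4*g) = g*(g - 4)*(g + 2)*(g - 4)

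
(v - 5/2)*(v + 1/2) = v^2 - 2*v - 5/4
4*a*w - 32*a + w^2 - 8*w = (4*a + w)*(w - 8)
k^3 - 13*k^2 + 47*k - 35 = (k - 7)*(k - 5)*(k - 1)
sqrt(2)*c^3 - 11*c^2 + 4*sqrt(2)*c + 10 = (c - 5*sqrt(2))*(c - sqrt(2))*(sqrt(2)*c + 1)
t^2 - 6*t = t*(t - 6)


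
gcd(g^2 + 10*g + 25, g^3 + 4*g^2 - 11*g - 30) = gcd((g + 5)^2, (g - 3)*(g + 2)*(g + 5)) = g + 5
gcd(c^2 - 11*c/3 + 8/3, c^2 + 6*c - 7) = c - 1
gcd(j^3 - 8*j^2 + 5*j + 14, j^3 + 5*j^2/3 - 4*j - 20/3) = j - 2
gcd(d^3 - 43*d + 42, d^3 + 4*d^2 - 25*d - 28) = d + 7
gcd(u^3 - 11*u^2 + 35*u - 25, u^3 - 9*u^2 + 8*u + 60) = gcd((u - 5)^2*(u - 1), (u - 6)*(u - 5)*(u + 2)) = u - 5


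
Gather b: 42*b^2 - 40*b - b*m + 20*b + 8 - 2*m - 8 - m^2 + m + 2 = 42*b^2 + b*(-m - 20) - m^2 - m + 2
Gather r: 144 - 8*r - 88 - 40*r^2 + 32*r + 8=-40*r^2 + 24*r + 64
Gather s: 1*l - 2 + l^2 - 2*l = l^2 - l - 2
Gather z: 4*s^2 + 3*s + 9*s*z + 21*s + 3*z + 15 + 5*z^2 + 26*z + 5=4*s^2 + 24*s + 5*z^2 + z*(9*s + 29) + 20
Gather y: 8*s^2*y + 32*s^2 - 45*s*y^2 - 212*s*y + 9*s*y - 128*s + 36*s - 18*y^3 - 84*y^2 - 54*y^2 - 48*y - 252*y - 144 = 32*s^2 - 92*s - 18*y^3 + y^2*(-45*s - 138) + y*(8*s^2 - 203*s - 300) - 144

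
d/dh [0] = 0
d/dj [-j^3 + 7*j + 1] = 7 - 3*j^2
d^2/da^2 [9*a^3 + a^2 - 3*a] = 54*a + 2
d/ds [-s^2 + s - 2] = 1 - 2*s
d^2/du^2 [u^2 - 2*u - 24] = 2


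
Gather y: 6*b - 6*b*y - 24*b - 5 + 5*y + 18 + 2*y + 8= -18*b + y*(7 - 6*b) + 21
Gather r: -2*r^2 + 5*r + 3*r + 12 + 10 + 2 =-2*r^2 + 8*r + 24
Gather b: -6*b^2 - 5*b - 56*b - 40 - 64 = -6*b^2 - 61*b - 104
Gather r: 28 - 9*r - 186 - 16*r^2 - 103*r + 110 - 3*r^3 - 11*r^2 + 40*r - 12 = -3*r^3 - 27*r^2 - 72*r - 60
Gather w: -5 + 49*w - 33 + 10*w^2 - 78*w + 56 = 10*w^2 - 29*w + 18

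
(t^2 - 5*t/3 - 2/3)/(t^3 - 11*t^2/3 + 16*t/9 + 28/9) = 3*(3*t + 1)/(9*t^2 - 15*t - 14)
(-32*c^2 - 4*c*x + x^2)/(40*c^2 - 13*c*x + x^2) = (4*c + x)/(-5*c + x)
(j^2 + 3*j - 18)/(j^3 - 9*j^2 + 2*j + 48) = (j + 6)/(j^2 - 6*j - 16)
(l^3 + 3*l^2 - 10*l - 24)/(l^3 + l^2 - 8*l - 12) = (l + 4)/(l + 2)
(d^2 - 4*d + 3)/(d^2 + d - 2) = (d - 3)/(d + 2)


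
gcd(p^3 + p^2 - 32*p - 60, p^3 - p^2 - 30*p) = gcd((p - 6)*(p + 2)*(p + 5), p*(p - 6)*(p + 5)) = p^2 - p - 30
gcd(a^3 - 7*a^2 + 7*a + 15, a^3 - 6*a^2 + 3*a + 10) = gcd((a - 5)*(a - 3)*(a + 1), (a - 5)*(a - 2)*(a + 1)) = a^2 - 4*a - 5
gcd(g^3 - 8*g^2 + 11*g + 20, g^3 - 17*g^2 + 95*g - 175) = g - 5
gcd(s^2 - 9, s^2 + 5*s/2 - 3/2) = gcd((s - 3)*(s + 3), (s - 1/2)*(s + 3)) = s + 3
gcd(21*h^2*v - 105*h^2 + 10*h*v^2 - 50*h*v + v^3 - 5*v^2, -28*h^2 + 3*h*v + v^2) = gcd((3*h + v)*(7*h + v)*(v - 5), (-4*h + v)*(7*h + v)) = 7*h + v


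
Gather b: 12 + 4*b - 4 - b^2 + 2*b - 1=-b^2 + 6*b + 7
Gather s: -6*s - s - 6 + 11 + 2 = 7 - 7*s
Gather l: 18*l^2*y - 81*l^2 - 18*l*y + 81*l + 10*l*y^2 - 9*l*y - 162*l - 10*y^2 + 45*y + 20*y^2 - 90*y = l^2*(18*y - 81) + l*(10*y^2 - 27*y - 81) + 10*y^2 - 45*y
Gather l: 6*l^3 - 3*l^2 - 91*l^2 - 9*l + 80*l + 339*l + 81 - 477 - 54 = 6*l^3 - 94*l^2 + 410*l - 450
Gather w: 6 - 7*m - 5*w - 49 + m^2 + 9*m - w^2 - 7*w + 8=m^2 + 2*m - w^2 - 12*w - 35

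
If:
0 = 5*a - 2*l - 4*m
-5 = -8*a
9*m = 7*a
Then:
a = 5/8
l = 85/144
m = 35/72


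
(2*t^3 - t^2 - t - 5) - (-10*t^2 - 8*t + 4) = 2*t^3 + 9*t^2 + 7*t - 9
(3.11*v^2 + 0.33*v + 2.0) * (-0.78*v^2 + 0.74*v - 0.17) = -2.4258*v^4 + 2.044*v^3 - 1.8445*v^2 + 1.4239*v - 0.34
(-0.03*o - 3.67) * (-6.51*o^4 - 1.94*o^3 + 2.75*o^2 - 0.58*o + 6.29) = 0.1953*o^5 + 23.9499*o^4 + 7.0373*o^3 - 10.0751*o^2 + 1.9399*o - 23.0843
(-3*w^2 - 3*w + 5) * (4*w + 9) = -12*w^3 - 39*w^2 - 7*w + 45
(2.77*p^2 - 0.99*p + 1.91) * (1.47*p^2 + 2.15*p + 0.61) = 4.0719*p^4 + 4.5002*p^3 + 2.3689*p^2 + 3.5026*p + 1.1651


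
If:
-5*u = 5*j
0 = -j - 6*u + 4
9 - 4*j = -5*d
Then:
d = -61/25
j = -4/5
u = 4/5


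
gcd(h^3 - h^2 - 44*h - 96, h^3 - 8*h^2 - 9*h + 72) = h^2 - 5*h - 24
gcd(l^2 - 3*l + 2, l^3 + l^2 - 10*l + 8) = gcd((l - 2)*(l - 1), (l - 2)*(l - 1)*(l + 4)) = l^2 - 3*l + 2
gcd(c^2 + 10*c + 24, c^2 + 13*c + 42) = c + 6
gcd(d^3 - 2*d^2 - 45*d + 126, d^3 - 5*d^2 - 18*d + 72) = d^2 - 9*d + 18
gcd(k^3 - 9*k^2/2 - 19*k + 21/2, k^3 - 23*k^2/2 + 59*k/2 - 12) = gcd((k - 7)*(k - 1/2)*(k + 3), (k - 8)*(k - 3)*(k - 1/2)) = k - 1/2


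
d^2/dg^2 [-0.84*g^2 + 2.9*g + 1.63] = -1.68000000000000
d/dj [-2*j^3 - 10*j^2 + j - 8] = -6*j^2 - 20*j + 1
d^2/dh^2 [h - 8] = 0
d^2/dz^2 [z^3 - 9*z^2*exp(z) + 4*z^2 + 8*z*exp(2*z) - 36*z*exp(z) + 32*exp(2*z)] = -9*z^2*exp(z) + 32*z*exp(2*z) - 72*z*exp(z) + 6*z + 160*exp(2*z) - 90*exp(z) + 8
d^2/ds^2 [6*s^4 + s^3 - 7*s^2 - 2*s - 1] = 72*s^2 + 6*s - 14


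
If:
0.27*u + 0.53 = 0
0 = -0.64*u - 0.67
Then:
No Solution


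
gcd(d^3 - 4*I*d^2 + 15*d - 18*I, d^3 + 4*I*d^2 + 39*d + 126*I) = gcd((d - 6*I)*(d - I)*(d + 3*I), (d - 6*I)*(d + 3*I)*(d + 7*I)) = d^2 - 3*I*d + 18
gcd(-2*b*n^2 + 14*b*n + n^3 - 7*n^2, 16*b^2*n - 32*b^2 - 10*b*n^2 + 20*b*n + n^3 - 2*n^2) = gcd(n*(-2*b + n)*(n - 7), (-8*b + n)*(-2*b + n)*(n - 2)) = 2*b - n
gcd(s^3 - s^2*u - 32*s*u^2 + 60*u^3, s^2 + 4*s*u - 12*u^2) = s^2 + 4*s*u - 12*u^2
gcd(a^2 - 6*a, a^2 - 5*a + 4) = 1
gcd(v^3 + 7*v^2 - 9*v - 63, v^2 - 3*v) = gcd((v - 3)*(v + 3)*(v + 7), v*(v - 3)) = v - 3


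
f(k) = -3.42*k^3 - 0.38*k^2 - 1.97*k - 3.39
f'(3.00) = -96.59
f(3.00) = -105.06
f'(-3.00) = -92.03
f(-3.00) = 91.44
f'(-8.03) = -657.44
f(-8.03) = 1758.74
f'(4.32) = -196.73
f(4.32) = -294.72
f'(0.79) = -8.97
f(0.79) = -6.87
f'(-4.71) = -226.00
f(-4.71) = 354.80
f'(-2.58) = -68.30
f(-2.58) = 57.90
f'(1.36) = -21.98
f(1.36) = -15.37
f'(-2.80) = -80.28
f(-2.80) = 74.22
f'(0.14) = -2.28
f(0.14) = -3.68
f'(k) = -10.26*k^2 - 0.76*k - 1.97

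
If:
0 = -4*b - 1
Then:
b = -1/4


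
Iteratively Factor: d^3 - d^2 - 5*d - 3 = (d + 1)*(d^2 - 2*d - 3) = (d - 3)*(d + 1)*(d + 1)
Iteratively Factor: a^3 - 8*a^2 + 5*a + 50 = (a + 2)*(a^2 - 10*a + 25) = (a - 5)*(a + 2)*(a - 5)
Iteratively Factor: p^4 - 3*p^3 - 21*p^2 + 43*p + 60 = (p - 5)*(p^3 + 2*p^2 - 11*p - 12) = (p - 5)*(p - 3)*(p^2 + 5*p + 4) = (p - 5)*(p - 3)*(p + 4)*(p + 1)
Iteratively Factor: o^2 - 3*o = (o)*(o - 3)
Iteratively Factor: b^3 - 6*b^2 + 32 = (b + 2)*(b^2 - 8*b + 16) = (b - 4)*(b + 2)*(b - 4)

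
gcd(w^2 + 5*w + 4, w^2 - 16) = w + 4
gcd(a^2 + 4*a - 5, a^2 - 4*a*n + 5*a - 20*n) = a + 5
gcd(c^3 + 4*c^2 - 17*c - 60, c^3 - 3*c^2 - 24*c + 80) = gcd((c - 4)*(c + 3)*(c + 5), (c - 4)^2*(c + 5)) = c^2 + c - 20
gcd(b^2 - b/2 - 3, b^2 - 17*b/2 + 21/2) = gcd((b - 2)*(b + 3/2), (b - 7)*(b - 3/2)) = 1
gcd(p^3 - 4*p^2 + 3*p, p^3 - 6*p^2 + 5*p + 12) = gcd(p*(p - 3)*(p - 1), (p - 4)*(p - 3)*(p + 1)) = p - 3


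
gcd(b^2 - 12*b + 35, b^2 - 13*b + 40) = b - 5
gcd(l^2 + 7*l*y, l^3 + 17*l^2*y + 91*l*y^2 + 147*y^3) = l + 7*y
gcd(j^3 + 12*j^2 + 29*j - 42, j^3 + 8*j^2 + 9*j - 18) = j^2 + 5*j - 6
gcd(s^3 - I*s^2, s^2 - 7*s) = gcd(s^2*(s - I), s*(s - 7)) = s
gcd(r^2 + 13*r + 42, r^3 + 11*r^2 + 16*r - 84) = r^2 + 13*r + 42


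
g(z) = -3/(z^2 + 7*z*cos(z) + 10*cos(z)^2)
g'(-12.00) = 0.01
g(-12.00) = -0.04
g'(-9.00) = -0.00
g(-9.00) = -0.02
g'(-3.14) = -0.02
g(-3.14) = -0.07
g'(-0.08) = 0.28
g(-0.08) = -0.32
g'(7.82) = -0.03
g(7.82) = -0.05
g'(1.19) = -0.83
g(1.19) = -0.51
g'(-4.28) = 0.07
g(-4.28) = -0.09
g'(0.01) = 0.20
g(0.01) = -0.30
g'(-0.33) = 0.72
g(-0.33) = -0.44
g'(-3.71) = 0.02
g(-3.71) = -0.07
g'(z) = -3*(7*z*sin(z) - 2*z + 20*sin(z)*cos(z) - 7*cos(z))/(z^2 + 7*z*cos(z) + 10*cos(z)^2)^2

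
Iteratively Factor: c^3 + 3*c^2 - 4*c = (c + 4)*(c^2 - c) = c*(c + 4)*(c - 1)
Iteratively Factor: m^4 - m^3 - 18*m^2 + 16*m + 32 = (m - 2)*(m^3 + m^2 - 16*m - 16) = (m - 4)*(m - 2)*(m^2 + 5*m + 4) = (m - 4)*(m - 2)*(m + 1)*(m + 4)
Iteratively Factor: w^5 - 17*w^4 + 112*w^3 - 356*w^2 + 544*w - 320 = (w - 2)*(w^4 - 15*w^3 + 82*w^2 - 192*w + 160) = (w - 5)*(w - 2)*(w^3 - 10*w^2 + 32*w - 32) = (w - 5)*(w - 4)*(w - 2)*(w^2 - 6*w + 8) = (w - 5)*(w - 4)*(w - 2)^2*(w - 4)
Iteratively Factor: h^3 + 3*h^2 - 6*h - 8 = (h + 4)*(h^2 - h - 2) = (h - 2)*(h + 4)*(h + 1)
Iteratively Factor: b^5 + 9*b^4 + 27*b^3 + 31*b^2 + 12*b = (b + 4)*(b^4 + 5*b^3 + 7*b^2 + 3*b) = (b + 3)*(b + 4)*(b^3 + 2*b^2 + b) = b*(b + 3)*(b + 4)*(b^2 + 2*b + 1) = b*(b + 1)*(b + 3)*(b + 4)*(b + 1)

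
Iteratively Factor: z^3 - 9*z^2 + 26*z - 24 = (z - 3)*(z^2 - 6*z + 8) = (z - 4)*(z - 3)*(z - 2)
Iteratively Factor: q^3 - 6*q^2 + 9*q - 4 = (q - 1)*(q^2 - 5*q + 4) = (q - 1)^2*(q - 4)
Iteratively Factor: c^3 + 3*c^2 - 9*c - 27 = (c + 3)*(c^2 - 9) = (c - 3)*(c + 3)*(c + 3)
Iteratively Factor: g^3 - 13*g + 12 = (g + 4)*(g^2 - 4*g + 3) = (g - 3)*(g + 4)*(g - 1)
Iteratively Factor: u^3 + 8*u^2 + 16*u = (u + 4)*(u^2 + 4*u) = u*(u + 4)*(u + 4)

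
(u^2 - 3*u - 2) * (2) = 2*u^2 - 6*u - 4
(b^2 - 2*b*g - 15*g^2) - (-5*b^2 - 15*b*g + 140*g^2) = 6*b^2 + 13*b*g - 155*g^2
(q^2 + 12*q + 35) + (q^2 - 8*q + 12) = 2*q^2 + 4*q + 47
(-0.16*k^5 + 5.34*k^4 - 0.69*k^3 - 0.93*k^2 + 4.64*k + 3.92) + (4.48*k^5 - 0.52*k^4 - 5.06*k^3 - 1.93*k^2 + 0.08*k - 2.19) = 4.32*k^5 + 4.82*k^4 - 5.75*k^3 - 2.86*k^2 + 4.72*k + 1.73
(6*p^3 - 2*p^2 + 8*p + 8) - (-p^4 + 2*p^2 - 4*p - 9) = p^4 + 6*p^3 - 4*p^2 + 12*p + 17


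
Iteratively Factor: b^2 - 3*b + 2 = (b - 2)*(b - 1)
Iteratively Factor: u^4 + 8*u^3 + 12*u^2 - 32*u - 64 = (u + 2)*(u^3 + 6*u^2 - 32) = (u - 2)*(u + 2)*(u^2 + 8*u + 16) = (u - 2)*(u + 2)*(u + 4)*(u + 4)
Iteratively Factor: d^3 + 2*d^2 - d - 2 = (d + 1)*(d^2 + d - 2) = (d + 1)*(d + 2)*(d - 1)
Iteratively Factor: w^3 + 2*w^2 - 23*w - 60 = (w - 5)*(w^2 + 7*w + 12) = (w - 5)*(w + 4)*(w + 3)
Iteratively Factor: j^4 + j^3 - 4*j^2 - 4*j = (j - 2)*(j^3 + 3*j^2 + 2*j) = (j - 2)*(j + 2)*(j^2 + j) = (j - 2)*(j + 1)*(j + 2)*(j)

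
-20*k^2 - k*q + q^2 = (-5*k + q)*(4*k + q)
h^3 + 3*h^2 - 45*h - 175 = (h - 7)*(h + 5)^2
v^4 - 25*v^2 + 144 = (v - 4)*(v - 3)*(v + 3)*(v + 4)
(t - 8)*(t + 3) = t^2 - 5*t - 24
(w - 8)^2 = w^2 - 16*w + 64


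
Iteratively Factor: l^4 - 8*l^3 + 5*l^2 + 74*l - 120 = (l - 2)*(l^3 - 6*l^2 - 7*l + 60) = (l - 5)*(l - 2)*(l^2 - l - 12) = (l - 5)*(l - 2)*(l + 3)*(l - 4)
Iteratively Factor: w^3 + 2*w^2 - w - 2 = (w + 1)*(w^2 + w - 2) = (w - 1)*(w + 1)*(w + 2)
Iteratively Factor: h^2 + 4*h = (h + 4)*(h)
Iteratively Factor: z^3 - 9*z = (z - 3)*(z^2 + 3*z) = (z - 3)*(z + 3)*(z)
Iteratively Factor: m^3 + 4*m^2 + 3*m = (m + 1)*(m^2 + 3*m) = m*(m + 1)*(m + 3)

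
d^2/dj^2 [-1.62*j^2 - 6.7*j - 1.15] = -3.24000000000000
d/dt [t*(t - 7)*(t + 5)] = 3*t^2 - 4*t - 35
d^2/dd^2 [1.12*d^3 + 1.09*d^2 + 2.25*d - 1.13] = 6.72*d + 2.18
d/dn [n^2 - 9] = 2*n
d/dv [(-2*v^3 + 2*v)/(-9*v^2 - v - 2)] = 2*(9*v^4 + 2*v^3 + 15*v^2 - 2)/(81*v^4 + 18*v^3 + 37*v^2 + 4*v + 4)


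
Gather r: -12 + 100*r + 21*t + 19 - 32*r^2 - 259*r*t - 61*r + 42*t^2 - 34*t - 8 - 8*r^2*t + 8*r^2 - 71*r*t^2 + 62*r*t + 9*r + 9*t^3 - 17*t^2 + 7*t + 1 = r^2*(-8*t - 24) + r*(-71*t^2 - 197*t + 48) + 9*t^3 + 25*t^2 - 6*t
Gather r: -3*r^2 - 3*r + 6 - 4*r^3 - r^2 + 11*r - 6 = -4*r^3 - 4*r^2 + 8*r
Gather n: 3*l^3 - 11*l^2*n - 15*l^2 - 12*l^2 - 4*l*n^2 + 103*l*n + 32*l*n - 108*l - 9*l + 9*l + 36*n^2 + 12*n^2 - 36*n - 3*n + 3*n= 3*l^3 - 27*l^2 - 108*l + n^2*(48 - 4*l) + n*(-11*l^2 + 135*l - 36)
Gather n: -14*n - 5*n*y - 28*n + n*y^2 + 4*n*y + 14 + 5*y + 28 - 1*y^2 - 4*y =n*(y^2 - y - 42) - y^2 + y + 42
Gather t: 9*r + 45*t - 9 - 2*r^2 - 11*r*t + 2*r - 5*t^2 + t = -2*r^2 + 11*r - 5*t^2 + t*(46 - 11*r) - 9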